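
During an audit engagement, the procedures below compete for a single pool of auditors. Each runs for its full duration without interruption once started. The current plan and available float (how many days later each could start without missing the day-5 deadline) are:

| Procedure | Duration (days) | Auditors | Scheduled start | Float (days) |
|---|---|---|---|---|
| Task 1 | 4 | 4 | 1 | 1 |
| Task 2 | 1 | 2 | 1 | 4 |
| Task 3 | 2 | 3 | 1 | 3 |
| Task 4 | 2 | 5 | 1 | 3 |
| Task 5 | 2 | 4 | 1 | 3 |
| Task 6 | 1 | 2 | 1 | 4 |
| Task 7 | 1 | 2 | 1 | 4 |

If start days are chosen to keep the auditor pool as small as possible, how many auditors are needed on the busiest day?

Early-start (Task 1@1, Task 2@1, Task 3@1, Task 4@1, Task 5@1, Task 6@1, Task 7@1) gives peak 22: d1:22  d2:16  d3:4  d4:4  d5:0.
Shift Task 4→4, Task 5→2, Task 7→3.
Schedule Task 1@1, Task 2@1, Task 3@1, Task 4@4, Task 5@2, Task 6@1, Task 7@3: d1:11  d2:11  d3:10  d4:9  d5:5 — peak 11.

11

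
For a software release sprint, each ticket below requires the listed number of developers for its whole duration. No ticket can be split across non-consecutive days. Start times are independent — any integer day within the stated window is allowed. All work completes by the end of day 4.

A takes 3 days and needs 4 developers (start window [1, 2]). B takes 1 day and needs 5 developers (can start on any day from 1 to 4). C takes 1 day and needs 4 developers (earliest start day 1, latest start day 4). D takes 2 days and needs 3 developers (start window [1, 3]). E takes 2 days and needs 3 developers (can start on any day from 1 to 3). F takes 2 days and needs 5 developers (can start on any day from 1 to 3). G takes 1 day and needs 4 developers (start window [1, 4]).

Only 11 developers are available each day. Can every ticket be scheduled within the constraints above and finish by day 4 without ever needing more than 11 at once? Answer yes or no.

no

Total developer-days = 47; over 4 days the average is 47/4 > 11, so some day must exceed 11.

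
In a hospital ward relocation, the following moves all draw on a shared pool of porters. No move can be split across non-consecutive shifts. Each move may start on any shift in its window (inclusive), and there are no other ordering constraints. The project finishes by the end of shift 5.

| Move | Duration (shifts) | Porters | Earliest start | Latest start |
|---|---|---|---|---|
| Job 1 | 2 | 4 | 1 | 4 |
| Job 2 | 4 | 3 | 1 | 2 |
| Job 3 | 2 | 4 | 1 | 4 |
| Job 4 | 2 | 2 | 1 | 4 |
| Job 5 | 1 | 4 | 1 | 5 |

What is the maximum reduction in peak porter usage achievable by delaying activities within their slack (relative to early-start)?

8

Early-start peak: s1:17  s2:13  s3:3  s4:3  s5:0 ⇒ 17.
Leveled (Job 1@1, Job 2@1, Job 3@3, Job 4@1, Job 5@5): s1:9  s2:9  s3:7  s4:7  s5:4 ⇒ 9.
Reduction 17 − 9 = 8.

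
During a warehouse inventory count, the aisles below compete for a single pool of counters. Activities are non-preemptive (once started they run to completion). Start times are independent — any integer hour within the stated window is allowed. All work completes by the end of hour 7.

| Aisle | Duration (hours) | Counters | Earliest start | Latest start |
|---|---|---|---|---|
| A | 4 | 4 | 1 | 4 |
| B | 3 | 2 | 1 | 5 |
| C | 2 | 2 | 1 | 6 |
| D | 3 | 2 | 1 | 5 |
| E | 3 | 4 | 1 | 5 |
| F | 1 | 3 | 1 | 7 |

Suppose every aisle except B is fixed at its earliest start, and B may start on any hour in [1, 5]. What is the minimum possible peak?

15

B@1: h1:17  h2:14  h3:12  h4:4  h5:0  h6:0  h7:0 → peak 17
B@2: h1:15  h2:14  h3:12  h4:6  h5:0  h6:0  h7:0 → peak 15
B@3: h1:15  h2:12  h3:12  h4:6  h5:2  h6:0  h7:0 → peak 15
B@4: h1:15  h2:12  h3:10  h4:6  h5:2  h6:2  h7:0 → peak 15
B@5: h1:15  h2:12  h3:10  h4:4  h5:2  h6:2  h7:2 → peak 15
Best is B@2, peak 15.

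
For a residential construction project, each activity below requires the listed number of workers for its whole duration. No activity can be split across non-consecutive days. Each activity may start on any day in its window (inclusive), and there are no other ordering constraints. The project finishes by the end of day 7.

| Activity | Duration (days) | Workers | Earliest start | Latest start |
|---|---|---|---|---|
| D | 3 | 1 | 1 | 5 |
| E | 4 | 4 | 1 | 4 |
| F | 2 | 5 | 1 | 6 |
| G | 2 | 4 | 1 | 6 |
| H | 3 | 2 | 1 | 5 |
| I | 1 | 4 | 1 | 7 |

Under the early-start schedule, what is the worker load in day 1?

20

At early start, day 1 has: D, E, F, G, H, I.
Demand: 1 + 4 + 5 + 4 + 2 + 4 = 20.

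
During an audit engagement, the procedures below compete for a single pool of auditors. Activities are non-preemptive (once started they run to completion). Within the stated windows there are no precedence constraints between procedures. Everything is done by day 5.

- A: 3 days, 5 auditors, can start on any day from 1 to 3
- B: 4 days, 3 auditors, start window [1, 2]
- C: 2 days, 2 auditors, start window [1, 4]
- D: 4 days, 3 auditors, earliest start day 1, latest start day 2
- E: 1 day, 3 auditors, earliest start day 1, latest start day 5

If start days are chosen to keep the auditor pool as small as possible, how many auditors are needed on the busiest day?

Early-start (A@1, B@1, C@1, D@1, E@1) gives peak 16: d1:16  d2:13  d3:11  d4:6  d5:0.
Shift C→4, E→4.
Schedule A@1, B@1, C@4, D@1, E@4: d1:11  d2:11  d3:11  d4:11  d5:2 — peak 11.

11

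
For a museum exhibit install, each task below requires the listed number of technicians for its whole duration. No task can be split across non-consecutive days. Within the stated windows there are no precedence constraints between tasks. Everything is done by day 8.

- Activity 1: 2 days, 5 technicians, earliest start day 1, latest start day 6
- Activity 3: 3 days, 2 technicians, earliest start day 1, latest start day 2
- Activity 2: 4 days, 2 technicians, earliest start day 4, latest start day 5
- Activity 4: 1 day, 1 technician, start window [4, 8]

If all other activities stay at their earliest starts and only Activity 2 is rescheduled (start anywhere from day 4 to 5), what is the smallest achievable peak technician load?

Activity 2@4: d1:7  d2:7  d3:2  d4:3  d5:2  d6:2  d7:2  d8:0 → peak 7
Activity 2@5: d1:7  d2:7  d3:2  d4:1  d5:2  d6:2  d7:2  d8:2 → peak 7
Best is Activity 2@4, peak 7.

7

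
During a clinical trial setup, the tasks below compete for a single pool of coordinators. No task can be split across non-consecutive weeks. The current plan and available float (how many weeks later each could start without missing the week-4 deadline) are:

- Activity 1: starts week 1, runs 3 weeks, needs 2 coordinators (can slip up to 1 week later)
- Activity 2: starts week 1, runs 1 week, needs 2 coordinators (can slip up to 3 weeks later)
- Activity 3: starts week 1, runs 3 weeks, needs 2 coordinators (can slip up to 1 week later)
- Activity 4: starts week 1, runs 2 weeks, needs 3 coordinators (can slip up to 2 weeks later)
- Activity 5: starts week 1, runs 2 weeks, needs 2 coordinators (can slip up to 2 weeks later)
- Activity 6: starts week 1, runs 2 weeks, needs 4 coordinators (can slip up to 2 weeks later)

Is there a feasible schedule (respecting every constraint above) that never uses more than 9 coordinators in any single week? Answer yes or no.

yes

Schedule Activity 1@1, Activity 2@1, Activity 3@2, Activity 4@1, Activity 5@1, Activity 6@3: w1:9  w2:9  w3:8  w4:6 — peak 9 ≤ 9.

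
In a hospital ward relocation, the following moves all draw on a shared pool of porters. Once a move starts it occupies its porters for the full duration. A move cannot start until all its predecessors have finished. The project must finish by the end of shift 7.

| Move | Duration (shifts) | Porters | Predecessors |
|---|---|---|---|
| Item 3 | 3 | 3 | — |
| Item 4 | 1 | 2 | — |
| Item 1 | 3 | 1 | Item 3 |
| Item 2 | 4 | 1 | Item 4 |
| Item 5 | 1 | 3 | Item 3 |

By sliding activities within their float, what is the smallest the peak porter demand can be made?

Early-start (Item 3@1, Item 4@1, Item 1@4, Item 2@2, Item 5@4) gives peak 5: s1:5  s2:4  s3:4  s4:5  s5:2  s6:1  s7:0.
Shift Item 3→2, Item 1→5, Item 5→6.
Schedule Item 3@2, Item 4@1, Item 1@5, Item 2@2, Item 5@6: s1:2  s2:4  s3:4  s4:4  s5:2  s6:4  s7:1 — peak 4.

4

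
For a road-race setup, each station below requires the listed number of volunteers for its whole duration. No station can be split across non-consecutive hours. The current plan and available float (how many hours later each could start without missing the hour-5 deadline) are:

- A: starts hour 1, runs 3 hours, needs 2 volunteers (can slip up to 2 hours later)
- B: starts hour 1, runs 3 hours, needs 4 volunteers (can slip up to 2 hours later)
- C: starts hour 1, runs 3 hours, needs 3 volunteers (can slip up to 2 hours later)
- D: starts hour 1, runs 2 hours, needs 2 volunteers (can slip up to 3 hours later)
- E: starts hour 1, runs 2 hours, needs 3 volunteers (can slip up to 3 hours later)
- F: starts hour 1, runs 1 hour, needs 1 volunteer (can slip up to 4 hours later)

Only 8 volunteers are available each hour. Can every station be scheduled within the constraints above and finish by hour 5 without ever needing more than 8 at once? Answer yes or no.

no

The minimum achievable peak is 9; 8 < 9, so no feasible schedule stays within the cap.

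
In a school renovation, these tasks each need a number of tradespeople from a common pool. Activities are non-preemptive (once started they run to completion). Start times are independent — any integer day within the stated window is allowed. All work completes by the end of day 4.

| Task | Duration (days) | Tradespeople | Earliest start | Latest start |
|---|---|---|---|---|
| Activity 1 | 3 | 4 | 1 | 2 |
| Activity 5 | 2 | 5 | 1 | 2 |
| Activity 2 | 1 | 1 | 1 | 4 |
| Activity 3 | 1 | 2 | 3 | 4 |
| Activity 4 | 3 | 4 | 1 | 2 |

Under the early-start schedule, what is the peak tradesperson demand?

14

Early-start schedule: Activity 1@1, Activity 5@1, Activity 2@1, Activity 3@3, Activity 4@1.
Load per day: day 1: 14, day 2: 13, day 3: 10, day 4: 0.
Peak is 14.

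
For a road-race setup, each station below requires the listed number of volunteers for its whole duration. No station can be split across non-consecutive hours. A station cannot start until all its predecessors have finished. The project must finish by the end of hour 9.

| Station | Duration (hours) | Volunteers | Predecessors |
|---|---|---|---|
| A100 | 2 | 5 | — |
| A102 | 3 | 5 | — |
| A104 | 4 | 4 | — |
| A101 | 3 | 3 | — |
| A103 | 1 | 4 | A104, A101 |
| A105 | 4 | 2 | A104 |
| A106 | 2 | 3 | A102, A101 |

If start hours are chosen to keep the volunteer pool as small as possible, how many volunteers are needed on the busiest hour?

Early-start (A100@1, A102@1, A104@1, A101@1, A103@5, A105@5, A106@4) gives peak 17: h1:17  h2:17  h3:12  h4:7  h5:9  h6:2  h7:2  h8:2  h9:0.
Shift A102→3, A101→5, A103→8, A105→6, A106→8.
Schedule A100@1, A102@3, A104@1, A101@5, A103@8, A105@6, A106@8: h1:9  h2:9  h3:9  h4:9  h5:8  h6:5  h7:5  h8:9  h9:5 — peak 9.

9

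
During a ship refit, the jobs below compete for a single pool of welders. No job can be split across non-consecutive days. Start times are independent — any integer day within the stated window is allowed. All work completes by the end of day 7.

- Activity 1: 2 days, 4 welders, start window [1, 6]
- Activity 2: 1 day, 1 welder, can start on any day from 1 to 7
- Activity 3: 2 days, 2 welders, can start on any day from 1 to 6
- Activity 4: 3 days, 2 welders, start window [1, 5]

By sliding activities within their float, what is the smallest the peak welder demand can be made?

Early-start (Activity 1@1, Activity 2@1, Activity 3@1, Activity 4@1) gives peak 9: d1:9  d2:8  d3:2  d4:0  d5:0  d6:0  d7:0.
Shift Activity 2→3, Activity 3→3, Activity 4→4.
Schedule Activity 1@1, Activity 2@3, Activity 3@3, Activity 4@4: d1:4  d2:4  d3:3  d4:4  d5:2  d6:2  d7:0 — peak 4.

4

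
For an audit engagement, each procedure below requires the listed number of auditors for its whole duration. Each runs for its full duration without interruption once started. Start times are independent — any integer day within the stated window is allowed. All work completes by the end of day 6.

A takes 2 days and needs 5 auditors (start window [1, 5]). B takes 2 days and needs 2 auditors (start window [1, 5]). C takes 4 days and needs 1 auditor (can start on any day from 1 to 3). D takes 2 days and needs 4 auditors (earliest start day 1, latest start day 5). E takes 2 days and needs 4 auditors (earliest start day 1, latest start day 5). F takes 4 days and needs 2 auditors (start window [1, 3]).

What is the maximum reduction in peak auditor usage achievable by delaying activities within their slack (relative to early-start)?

11

Early-start peak: d1:18  d2:18  d3:3  d4:3  d5:0  d6:0 ⇒ 18.
Leveled (A@1, B@1, C@3, D@3, E@5, F@3): d1:7  d2:7  d3:7  d4:7  d5:7  d6:7 ⇒ 7.
Reduction 18 − 7 = 11.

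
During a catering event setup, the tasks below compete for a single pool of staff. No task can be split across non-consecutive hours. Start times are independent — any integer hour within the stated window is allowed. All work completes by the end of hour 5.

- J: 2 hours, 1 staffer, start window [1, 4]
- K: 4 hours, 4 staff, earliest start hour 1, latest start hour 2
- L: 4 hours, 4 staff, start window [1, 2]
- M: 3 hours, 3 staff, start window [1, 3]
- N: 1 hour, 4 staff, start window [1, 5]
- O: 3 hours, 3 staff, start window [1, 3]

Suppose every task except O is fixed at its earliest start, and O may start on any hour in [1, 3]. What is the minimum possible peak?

O@1: h1:19  h2:15  h3:14  h4:8  h5:0 → peak 19
O@2: h1:16  h2:15  h3:14  h4:11  h5:0 → peak 16
O@3: h1:16  h2:12  h3:14  h4:11  h5:3 → peak 16
Best is O@2, peak 16.

16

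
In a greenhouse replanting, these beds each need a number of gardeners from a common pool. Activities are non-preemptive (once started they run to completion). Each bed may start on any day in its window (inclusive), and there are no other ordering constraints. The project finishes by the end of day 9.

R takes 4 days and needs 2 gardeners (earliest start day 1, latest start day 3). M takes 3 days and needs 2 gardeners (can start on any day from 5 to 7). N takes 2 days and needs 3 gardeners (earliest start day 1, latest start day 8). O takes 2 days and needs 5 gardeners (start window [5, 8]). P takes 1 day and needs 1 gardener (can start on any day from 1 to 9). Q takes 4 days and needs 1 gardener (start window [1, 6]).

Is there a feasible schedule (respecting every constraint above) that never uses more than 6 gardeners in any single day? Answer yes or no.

yes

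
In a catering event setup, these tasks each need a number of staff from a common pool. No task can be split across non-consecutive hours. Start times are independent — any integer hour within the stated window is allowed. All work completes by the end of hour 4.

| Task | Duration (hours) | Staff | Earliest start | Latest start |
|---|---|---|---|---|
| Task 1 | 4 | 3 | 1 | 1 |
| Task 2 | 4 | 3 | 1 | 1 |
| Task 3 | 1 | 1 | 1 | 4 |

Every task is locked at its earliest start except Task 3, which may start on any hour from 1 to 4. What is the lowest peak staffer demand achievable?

Task 3@1: h1:7  h2:6  h3:6  h4:6 → peak 7
Task 3@2: h1:6  h2:7  h3:6  h4:6 → peak 7
Task 3@3: h1:6  h2:6  h3:7  h4:6 → peak 7
Task 3@4: h1:6  h2:6  h3:6  h4:7 → peak 7
Best is Task 3@1, peak 7.

7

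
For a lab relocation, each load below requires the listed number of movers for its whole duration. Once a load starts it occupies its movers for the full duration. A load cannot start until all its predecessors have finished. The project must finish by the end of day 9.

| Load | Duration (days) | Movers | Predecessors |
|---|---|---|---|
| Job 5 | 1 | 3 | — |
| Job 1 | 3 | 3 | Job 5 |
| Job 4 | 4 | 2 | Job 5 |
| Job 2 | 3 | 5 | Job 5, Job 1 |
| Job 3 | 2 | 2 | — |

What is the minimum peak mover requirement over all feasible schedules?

5

Early-start (Job 5@1, Job 1@2, Job 4@2, Job 2@5, Job 3@1) gives peak 7: d1:5  d2:7  d3:5  d4:5  d5:7  d6:5  d7:5  d8:0  d9:0.
Shift Job 2→7, Job 3→5.
Schedule Job 5@1, Job 1@2, Job 4@2, Job 2@7, Job 3@5: d1:3  d2:5  d3:5  d4:5  d5:4  d6:2  d7:5  d8:5  d9:5 — peak 5.
Total mover-days = 39 over 9 days ⇒ peak ≥ ⌈39/9⌉ = 5, so 5 is optimal.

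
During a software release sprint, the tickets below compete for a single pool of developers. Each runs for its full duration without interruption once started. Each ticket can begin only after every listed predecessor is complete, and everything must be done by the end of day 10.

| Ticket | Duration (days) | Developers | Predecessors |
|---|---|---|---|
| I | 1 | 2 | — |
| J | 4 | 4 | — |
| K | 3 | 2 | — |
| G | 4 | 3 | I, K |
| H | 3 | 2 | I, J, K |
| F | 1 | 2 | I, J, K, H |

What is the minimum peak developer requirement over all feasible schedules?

6

Early-start (I@1, J@1, K@1, G@4, H@5, F@8) gives peak 8: d1:8  d2:6  d3:6  d4:7  d5:5  d6:5  d7:5  d8:2  d9:0  d10:0.
Shift K→2, G→5.
Schedule I@1, J@1, K@2, G@5, H@5, F@8: d1:6  d2:6  d3:6  d4:6  d5:5  d6:5  d7:5  d8:5  d9:0  d10:0 — peak 6.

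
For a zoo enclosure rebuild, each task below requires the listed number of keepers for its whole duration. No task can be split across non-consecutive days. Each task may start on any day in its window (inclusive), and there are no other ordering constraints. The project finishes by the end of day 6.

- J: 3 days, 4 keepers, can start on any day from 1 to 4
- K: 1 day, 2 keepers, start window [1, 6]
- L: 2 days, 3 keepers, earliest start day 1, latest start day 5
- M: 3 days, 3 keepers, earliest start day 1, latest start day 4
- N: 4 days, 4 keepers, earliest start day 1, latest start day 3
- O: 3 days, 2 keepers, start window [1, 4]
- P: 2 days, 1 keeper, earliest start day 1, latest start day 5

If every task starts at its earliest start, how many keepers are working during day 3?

13

At early start, day 3 has: J, M, N, O.
Demand: 4 + 3 + 4 + 2 = 13.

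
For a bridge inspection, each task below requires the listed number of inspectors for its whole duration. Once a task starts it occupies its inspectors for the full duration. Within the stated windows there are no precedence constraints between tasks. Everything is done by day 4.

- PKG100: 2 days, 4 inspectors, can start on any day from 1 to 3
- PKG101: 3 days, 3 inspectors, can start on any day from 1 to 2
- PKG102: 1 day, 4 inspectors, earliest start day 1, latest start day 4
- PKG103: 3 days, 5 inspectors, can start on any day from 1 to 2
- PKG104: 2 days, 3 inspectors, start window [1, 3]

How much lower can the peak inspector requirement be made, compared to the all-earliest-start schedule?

Early-start peak: d1:19  d2:15  d3:8  d4:0 ⇒ 19.
Leveled (PKG100@1, PKG101@1, PKG102@1, PKG103@2, PKG104@3): d1:11  d2:12  d3:11  d4:8 ⇒ 12.
Reduction 19 − 12 = 7.

7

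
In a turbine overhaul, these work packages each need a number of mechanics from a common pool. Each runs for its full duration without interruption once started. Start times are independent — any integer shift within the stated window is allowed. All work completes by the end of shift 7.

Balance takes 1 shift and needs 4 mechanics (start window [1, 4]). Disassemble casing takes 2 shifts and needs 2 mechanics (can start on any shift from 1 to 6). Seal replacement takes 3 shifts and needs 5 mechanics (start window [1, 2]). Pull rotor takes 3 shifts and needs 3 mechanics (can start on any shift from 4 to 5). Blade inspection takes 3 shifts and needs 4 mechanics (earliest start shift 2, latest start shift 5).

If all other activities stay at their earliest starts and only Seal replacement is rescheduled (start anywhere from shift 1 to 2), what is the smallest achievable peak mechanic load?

Seal replacement@1: s1:11  s2:11  s3:9  s4:7  s5:3  s6:3  s7:0 → peak 11
Seal replacement@2: s1:6  s2:11  s3:9  s4:12  s5:3  s6:3  s7:0 → peak 12
Best is Seal replacement@1, peak 11.

11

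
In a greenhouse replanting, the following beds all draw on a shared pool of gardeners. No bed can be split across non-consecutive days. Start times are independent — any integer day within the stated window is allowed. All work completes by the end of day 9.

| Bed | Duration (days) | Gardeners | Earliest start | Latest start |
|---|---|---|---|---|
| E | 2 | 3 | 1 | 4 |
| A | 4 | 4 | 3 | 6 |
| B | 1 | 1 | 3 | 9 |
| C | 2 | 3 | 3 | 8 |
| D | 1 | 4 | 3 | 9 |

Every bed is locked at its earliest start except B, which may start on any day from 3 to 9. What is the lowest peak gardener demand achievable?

B@3: d1:3  d2:3  d3:12  d4:7  d5:4  d6:4  d7:0  d8:0  d9:0 → peak 12
B@4: d1:3  d2:3  d3:11  d4:8  d5:4  d6:4  d7:0  d8:0  d9:0 → peak 11
B@5: d1:3  d2:3  d3:11  d4:7  d5:5  d6:4  d7:0  d8:0  d9:0 → peak 11
B@6: d1:3  d2:3  d3:11  d4:7  d5:4  d6:5  d7:0  d8:0  d9:0 → peak 11
B@7: d1:3  d2:3  d3:11  d4:7  d5:4  d6:4  d7:1  d8:0  d9:0 → peak 11
B@8: d1:3  d2:3  d3:11  d4:7  d5:4  d6:4  d7:0  d8:1  d9:0 → peak 11
B@9: d1:3  d2:3  d3:11  d4:7  d5:4  d6:4  d7:0  d8:0  d9:1 → peak 11
Best is B@4, peak 11.

11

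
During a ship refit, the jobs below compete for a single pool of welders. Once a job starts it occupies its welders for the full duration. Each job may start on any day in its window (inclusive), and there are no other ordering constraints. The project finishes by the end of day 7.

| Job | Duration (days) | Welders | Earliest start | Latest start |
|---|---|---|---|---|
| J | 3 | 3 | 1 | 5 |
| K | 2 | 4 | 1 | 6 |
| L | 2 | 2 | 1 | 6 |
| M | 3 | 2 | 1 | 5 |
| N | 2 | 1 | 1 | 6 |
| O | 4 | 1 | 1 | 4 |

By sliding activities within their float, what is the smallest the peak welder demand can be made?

5

Early-start (J@1, K@1, L@1, M@1, N@1, O@1) gives peak 13: d1:13  d2:13  d3:6  d4:1  d5:0  d6:0  d7:0.
Shift K→4, L→6, N→6, O→4.
Schedule J@1, K@4, L@6, M@1, N@6, O@4: d1:5  d2:5  d3:5  d4:5  d5:5  d6:4  d7:4 — peak 5.
Total welder-days = 33 over 7 days ⇒ peak ≥ ⌈33/7⌉ = 5, so 5 is optimal.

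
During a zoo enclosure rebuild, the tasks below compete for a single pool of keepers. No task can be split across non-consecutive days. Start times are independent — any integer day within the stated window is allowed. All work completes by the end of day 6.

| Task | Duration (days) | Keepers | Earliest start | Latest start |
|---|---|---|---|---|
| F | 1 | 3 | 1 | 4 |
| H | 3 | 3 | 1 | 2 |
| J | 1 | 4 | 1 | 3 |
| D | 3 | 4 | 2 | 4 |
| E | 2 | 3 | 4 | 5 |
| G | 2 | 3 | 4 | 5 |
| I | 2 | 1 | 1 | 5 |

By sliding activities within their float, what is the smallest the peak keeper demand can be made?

7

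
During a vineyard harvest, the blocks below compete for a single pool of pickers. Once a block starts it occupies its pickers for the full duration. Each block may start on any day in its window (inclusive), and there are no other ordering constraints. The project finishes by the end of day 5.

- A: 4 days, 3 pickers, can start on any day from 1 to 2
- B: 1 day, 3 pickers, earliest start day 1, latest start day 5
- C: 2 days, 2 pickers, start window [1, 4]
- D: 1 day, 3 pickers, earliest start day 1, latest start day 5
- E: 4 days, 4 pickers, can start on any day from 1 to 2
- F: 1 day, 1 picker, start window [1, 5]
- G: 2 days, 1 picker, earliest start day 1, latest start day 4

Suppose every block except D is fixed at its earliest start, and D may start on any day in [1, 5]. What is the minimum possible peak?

14

D@1: d1:17  d2:10  d3:7  d4:7  d5:0 → peak 17
D@2: d1:14  d2:13  d3:7  d4:7  d5:0 → peak 14
D@3: d1:14  d2:10  d3:10  d4:7  d5:0 → peak 14
D@4: d1:14  d2:10  d3:7  d4:10  d5:0 → peak 14
D@5: d1:14  d2:10  d3:7  d4:7  d5:3 → peak 14
Best is D@2, peak 14.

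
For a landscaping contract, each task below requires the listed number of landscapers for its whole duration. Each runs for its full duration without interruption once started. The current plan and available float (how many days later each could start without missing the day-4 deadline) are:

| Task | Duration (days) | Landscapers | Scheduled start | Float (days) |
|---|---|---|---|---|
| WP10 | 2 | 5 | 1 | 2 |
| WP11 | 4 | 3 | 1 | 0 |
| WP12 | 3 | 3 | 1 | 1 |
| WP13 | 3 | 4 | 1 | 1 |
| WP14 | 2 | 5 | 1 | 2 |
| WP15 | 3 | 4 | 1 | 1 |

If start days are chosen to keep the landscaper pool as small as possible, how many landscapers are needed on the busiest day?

19

Early-start (WP10@1, WP11@1, WP12@1, WP13@1, WP14@1, WP15@1) gives peak 24: d1:24  d2:24  d3:14  d4:3.
Shift WP14→3.
Schedule WP10@1, WP11@1, WP12@1, WP13@1, WP14@3, WP15@1: d1:19  d2:19  d3:19  d4:8 — peak 19.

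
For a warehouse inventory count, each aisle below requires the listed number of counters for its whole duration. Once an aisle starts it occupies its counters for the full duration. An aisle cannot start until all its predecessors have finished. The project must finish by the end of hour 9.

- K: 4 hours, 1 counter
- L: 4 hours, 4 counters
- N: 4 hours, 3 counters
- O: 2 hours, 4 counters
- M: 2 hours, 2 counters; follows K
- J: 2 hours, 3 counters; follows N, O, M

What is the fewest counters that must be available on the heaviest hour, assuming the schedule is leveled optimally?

8

Early-start (K@1, L@1, N@1, O@1, M@5, J@7) gives peak 12: h1:12  h2:12  h3:8  h4:8  h5:2  h6:2  h7:3  h8:3  h9:0.
Shift O→5.
Schedule K@1, L@1, N@1, O@5, M@5, J@7: h1:8  h2:8  h3:8  h4:8  h5:6  h6:6  h7:3  h8:3  h9:0 — peak 8.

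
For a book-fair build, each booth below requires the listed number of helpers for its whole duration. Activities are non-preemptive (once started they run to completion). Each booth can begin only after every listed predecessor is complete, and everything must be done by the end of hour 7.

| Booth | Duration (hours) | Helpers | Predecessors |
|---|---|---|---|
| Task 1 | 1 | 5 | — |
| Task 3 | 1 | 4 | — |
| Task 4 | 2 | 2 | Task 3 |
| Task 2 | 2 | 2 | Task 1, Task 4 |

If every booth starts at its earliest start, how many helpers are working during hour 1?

At early start, hour 1 has: Task 1, Task 3.
Demand: 5 + 4 = 9.

9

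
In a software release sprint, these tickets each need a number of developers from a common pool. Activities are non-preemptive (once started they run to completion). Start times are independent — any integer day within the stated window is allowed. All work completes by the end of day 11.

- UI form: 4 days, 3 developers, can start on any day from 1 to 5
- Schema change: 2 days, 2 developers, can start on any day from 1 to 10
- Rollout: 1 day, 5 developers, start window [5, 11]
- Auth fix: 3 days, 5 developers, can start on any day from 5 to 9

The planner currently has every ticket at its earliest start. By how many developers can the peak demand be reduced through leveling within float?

Early-start peak: d1:5  d2:5  d3:3  d4:3  d5:10  d6:5  d7:5  d8:0  d9:0  d10:0  d11:0 ⇒ 10.
Leveled (UI form@1, Schema change@1, Rollout@5, Auth fix@6): d1:5  d2:5  d3:3  d4:3  d5:5  d6:5  d7:5  d8:5  d9:0  d10:0  d11:0 ⇒ 5.
Reduction 10 − 5 = 5.

5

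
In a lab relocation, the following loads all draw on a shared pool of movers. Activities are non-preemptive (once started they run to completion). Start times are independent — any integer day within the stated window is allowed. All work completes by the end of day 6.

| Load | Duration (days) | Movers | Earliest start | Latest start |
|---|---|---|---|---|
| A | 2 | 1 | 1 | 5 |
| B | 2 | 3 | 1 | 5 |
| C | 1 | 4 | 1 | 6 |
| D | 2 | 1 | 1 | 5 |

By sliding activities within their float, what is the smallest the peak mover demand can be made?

4

Early-start (A@1, B@1, C@1, D@1) gives peak 9: d1:9  d2:5  d3:0  d4:0  d5:0  d6:0.
Shift C→3, D→4.
Schedule A@1, B@1, C@3, D@4: d1:4  d2:4  d3:4  d4:1  d5:1  d6:0 — peak 4.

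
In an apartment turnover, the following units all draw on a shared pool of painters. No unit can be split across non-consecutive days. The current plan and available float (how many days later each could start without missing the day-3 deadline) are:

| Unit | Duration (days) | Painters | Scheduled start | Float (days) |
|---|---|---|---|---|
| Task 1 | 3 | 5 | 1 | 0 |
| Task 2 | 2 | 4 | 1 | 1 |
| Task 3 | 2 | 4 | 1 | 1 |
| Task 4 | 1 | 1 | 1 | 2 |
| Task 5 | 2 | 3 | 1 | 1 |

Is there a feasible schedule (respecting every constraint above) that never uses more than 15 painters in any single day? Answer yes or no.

no

The minimum achievable peak is 16; 15 < 16, so no feasible schedule stays within the cap.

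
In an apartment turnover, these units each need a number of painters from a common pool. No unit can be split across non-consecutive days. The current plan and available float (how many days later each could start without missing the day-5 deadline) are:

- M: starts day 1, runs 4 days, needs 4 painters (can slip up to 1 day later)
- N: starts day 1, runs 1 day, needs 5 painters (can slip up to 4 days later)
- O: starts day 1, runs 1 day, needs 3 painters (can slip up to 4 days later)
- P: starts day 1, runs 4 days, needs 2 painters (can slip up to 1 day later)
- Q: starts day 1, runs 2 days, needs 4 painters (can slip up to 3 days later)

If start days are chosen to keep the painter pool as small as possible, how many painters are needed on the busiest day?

10

Early-start (M@1, N@1, O@1, P@1, Q@1) gives peak 18: d1:18  d2:10  d3:6  d4:6  d5:0.
Shift O→2, P→2, Q→3.
Schedule M@1, N@1, O@2, P@2, Q@3: d1:9  d2:9  d3:10  d4:10  d5:2 — peak 10.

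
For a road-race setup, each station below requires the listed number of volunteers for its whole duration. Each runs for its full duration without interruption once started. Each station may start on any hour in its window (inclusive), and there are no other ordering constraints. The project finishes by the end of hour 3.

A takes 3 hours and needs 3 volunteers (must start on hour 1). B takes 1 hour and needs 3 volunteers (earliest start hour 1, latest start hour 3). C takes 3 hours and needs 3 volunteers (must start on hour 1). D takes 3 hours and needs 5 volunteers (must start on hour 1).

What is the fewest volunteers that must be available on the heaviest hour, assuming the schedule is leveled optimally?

Schedule A@1, B@1, C@1, D@1: h1:14  h2:11  h3:11 — peak 14.
No arrangement of the 3 feasible schedules does better.

14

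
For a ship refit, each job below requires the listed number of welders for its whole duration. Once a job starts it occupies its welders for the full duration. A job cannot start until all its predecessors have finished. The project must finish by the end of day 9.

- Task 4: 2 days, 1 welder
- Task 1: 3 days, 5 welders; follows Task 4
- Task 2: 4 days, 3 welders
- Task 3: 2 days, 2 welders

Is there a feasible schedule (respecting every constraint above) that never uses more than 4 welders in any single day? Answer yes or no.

The minimum achievable peak is 5; 4 < 5, so no feasible schedule stays within the cap.

no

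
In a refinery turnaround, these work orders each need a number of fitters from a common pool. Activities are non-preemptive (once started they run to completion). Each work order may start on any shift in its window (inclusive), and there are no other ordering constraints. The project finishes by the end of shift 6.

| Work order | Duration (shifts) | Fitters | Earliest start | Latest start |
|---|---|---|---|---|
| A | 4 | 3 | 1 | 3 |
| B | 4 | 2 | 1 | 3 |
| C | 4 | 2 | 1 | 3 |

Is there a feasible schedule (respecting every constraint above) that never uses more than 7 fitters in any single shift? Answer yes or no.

yes

Schedule A@1, B@1, C@1: s1:7  s2:7  s3:7  s4:7  s5:0  s6:0 — peak 7 ≤ 7.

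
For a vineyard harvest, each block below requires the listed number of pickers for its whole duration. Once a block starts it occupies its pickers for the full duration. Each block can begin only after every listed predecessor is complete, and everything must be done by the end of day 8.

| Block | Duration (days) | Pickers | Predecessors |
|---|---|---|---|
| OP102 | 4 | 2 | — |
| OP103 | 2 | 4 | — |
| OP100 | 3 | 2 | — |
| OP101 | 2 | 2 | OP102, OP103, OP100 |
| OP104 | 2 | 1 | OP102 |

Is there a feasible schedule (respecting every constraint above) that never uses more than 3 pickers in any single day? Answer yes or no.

no

Total picker-days = 28; over 8 days the average is 28/8 > 3, so some day must exceed 3.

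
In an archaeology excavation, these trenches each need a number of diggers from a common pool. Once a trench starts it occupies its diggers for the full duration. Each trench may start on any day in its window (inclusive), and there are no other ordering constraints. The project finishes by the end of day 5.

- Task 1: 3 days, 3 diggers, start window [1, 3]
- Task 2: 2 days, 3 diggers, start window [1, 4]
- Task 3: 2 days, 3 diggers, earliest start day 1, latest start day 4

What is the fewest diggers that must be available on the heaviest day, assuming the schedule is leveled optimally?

Early-start (Task 1@1, Task 2@1, Task 3@1) gives peak 9: d1:9  d2:9  d3:3  d4:0  d5:0.
Shift Task 3→3.
Schedule Task 1@1, Task 2@1, Task 3@3: d1:6  d2:6  d3:6  d4:3  d5:0 — peak 6.

6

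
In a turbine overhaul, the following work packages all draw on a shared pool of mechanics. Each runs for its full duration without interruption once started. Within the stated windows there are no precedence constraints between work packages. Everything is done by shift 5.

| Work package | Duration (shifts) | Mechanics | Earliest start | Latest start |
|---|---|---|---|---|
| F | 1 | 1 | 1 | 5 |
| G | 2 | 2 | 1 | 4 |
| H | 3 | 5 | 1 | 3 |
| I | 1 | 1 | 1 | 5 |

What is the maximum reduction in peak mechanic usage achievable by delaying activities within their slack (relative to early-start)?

4

Early-start peak: s1:9  s2:7  s3:5  s4:0  s5:0 ⇒ 9.
Leveled (F@1, G@1, H@3, I@1): s1:4  s2:2  s3:5  s4:5  s5:5 ⇒ 5.
Reduction 9 − 5 = 4.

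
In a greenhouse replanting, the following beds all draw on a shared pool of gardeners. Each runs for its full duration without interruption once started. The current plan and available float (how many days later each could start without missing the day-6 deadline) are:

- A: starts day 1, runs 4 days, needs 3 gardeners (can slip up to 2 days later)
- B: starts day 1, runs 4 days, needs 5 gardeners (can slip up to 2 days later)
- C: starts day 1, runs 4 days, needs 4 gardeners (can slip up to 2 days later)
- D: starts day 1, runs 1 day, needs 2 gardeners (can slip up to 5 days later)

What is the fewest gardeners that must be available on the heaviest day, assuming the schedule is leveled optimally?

Early-start (A@1, B@1, C@1, D@1) gives peak 14: d1:14  d2:12  d3:12  d4:12  d5:0  d6:0.
Shift D→5.
Schedule A@1, B@1, C@1, D@5: d1:12  d2:12  d3:12  d4:12  d5:2  d6:0 — peak 12.

12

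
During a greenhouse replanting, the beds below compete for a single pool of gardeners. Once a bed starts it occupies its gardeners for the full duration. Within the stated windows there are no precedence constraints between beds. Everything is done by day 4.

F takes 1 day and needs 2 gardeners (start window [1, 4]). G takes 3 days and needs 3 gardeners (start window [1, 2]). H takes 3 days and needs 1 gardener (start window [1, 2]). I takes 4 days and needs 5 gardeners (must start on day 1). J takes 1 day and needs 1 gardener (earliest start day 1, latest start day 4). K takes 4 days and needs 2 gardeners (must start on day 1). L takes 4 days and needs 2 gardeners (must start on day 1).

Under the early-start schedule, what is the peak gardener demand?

Early-start schedule: F@1, G@1, H@1, I@1, J@1, K@1, L@1.
Load per day: day 1: 16, day 2: 13, day 3: 13, day 4: 9.
Peak is 16.

16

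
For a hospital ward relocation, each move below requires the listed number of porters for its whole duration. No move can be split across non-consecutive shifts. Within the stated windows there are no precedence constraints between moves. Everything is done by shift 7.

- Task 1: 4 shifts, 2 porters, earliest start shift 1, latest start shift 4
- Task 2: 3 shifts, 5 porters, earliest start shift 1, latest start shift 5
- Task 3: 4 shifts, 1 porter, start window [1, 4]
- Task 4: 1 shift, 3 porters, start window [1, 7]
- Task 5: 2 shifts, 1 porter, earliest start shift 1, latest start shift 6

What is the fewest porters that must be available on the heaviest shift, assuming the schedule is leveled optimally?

Early-start (Task 1@1, Task 2@1, Task 3@1, Task 4@1, Task 5@1) gives peak 12: s1:12  s2:9  s3:8  s4:3  s5:0  s6:0  s7:0.
Shift Task 2→5, Task 5→2.
Schedule Task 1@1, Task 2@5, Task 3@1, Task 4@1, Task 5@2: s1:6  s2:4  s3:4  s4:3  s5:5  s6:5  s7:5 — peak 6.

6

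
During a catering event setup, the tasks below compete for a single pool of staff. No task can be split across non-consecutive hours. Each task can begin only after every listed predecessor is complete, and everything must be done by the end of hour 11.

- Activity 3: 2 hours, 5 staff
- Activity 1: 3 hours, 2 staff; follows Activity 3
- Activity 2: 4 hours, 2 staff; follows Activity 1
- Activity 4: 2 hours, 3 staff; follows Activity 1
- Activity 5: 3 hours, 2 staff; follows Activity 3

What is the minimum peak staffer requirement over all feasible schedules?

Schedule Activity 3@1, Activity 1@3, Activity 2@6, Activity 4@6, Activity 5@3: h1:5  h2:5  h3:4  h4:4  h5:4  h6:5  h7:5  h8:2  h9:2  h10:0  h11:0 — peak 5.

5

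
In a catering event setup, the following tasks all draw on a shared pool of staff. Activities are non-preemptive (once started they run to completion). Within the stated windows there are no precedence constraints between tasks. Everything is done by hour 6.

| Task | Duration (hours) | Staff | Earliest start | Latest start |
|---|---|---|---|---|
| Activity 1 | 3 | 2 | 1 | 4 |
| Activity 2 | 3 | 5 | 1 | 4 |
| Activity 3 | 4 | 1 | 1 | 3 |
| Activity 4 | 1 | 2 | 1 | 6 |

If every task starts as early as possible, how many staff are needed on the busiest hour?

Early-start schedule: Activity 1@1, Activity 2@1, Activity 3@1, Activity 4@1.
Load per hour: hour 1: 10, hour 2: 8, hour 3: 8, hour 4: 1, hour 5: 0, hour 6: 0.
Peak is 10.

10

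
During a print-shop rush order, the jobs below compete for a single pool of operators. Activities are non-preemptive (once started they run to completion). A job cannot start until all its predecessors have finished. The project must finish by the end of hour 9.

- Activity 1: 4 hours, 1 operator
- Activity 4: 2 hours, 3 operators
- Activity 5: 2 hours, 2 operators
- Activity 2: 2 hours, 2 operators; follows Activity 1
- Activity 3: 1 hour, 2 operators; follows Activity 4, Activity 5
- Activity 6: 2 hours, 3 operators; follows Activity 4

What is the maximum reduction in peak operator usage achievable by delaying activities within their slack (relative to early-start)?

2

Early-start peak: h1:6  h2:6  h3:6  h4:4  h5:2  h6:2  h7:0  h8:0  h9:0 ⇒ 6.
Leveled (Activity 1@1, Activity 4@1, Activity 5@3, Activity 2@5, Activity 3@5, Activity 6@7): h1:4  h2:4  h3:3  h4:3  h5:4  h6:2  h7:3  h8:3  h9:0 ⇒ 4.
Reduction 6 − 4 = 2.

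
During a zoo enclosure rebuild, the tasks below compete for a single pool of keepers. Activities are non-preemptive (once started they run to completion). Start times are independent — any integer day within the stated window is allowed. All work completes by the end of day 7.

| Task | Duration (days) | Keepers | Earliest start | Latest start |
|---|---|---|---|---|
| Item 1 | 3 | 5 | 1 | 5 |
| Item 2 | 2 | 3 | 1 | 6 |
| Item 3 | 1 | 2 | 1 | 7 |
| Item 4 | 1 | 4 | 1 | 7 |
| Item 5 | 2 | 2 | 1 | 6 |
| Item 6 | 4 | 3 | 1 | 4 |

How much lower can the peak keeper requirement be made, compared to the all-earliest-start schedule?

12

Early-start peak: d1:19  d2:13  d3:8  d4:3  d5:0  d6:0  d7:0 ⇒ 19.
Leveled (Item 1@1, Item 2@4, Item 3@1, Item 4@6, Item 5@2, Item 6@4): d1:7  d2:7  d3:7  d4:6  d5:6  d6:7  d7:3 ⇒ 7.
Reduction 19 − 7 = 12.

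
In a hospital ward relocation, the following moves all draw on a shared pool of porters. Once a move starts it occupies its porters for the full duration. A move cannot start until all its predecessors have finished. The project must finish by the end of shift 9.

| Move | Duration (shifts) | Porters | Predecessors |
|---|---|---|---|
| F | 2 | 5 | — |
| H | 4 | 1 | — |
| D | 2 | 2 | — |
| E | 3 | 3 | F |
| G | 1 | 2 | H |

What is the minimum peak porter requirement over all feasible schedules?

Early-start (F@1, H@1, D@1, E@3, G@5) gives peak 8: s1:8  s2:8  s3:4  s4:4  s5:5  s6:0  s7:0  s8:0  s9:0.
Shift H→3, D→3, E→5, G→7.
Schedule F@1, H@3, D@3, E@5, G@7: s1:5  s2:5  s3:3  s4:3  s5:4  s6:4  s7:5  s8:0  s9:0 — peak 5.

5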